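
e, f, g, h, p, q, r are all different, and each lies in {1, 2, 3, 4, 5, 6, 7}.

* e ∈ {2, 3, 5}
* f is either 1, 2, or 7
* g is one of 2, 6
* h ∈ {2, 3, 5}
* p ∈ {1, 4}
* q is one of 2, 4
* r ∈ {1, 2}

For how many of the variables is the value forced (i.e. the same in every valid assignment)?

2

The 7 variables together cover exactly {1, 2, 3, 4, 5, 6, 7} — 7 values for 7 variables — and 6 appears only in g's list, so g = 6.
The 6 still-open variables draw from only 6 values {1, 2, 3, 4, 5, 7}, so each is used; only f can be 7, hence f = 7.
p, q, r between them cover only {1, 2, 4} — a naked triple. Remove those values from e, h.
Determined: f=7, g=6. The other variables each still have more than one consistent value. That makes 2.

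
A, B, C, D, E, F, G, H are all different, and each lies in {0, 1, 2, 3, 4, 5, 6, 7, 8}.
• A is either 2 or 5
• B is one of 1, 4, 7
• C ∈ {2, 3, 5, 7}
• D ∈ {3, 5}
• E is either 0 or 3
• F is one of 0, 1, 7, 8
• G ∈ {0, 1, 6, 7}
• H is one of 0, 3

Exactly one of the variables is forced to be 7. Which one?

C

E and H share exactly the 2 values {0, 3}; by pigeonhole those values go to them, so strike 0, 3 from C, D, F, G.
D must be 5 (only option left). Eliminate 5 elsewhere: A, C.
That leaves A = 2. Remove 2 from C.
So 7 goes to C.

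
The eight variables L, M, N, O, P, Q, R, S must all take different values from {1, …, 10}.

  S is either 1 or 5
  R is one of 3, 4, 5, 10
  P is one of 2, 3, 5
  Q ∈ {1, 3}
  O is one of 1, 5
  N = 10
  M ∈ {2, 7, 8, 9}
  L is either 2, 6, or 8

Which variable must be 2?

N must be 10 (only option left). So R can't be 10.
The 2 variables O and S are confined to {1, 5}, which locks those values in; drop them from P, Q, R.
That leaves Q = 3. Remove 3 from P, R.
So 2 goes to P.

P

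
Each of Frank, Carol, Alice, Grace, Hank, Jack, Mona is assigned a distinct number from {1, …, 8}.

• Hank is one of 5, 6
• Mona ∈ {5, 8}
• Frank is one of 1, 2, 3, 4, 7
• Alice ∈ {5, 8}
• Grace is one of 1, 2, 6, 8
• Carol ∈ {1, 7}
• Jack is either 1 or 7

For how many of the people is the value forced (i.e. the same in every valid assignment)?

The 2 variables Carol and Jack are confined to {1, 7}, which locks those values in; drop them from Frank, Grace.
Alice and Mona share exactly the 2 values {5, 8}; by pigeonhole those values go to them, so strike 5, 8 from Grace, Hank.
Hank's domain is down to {6}, so Hank = 6. Remove 6 from Grace.
That leaves Grace = 2. Strike 2 from Frank.
Determined: Grace=2, Hank=6. The other people each still have more than one consistent value. That makes 2.

2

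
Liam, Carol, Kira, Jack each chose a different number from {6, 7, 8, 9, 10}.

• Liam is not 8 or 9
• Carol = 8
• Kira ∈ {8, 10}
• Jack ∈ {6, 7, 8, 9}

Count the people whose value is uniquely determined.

Carol must be 8 (only option left). Eliminate 8 elsewhere: Kira, Jack.
Kira has just one choice, so Kira = 10. So Liam can't be 10.
Determined: Carol=8, Kira=10. The other people each still have more than one consistent value. That makes 2.

2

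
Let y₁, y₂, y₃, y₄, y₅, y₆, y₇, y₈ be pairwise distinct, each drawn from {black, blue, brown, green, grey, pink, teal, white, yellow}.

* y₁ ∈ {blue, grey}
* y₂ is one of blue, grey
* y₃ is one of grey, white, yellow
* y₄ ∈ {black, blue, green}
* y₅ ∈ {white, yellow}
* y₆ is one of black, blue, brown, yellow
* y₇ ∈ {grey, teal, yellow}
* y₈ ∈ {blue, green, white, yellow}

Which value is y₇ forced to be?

teal

The 8 variables draw from only 8 values {black, blue, brown, green, grey, teal, white, yellow}, so each is used; only y₆ can be brown, hence y₆ = brown.
The 7 still-open variables together cover exactly {black, blue, green, grey, teal, white, yellow} — 7 values for 7 variables — and black appears only in y₄'s list, so y₄ = black.
Among the 6 still-open variables, green fits only y₈ (and all 6 values in {blue, green, grey, teal, white, yellow} must be used), so y₈ = green.
Among the 5 still-open variables, teal fits only y₇ (and all 5 values in {blue, grey, teal, white, yellow} must be used), so y₇ = teal.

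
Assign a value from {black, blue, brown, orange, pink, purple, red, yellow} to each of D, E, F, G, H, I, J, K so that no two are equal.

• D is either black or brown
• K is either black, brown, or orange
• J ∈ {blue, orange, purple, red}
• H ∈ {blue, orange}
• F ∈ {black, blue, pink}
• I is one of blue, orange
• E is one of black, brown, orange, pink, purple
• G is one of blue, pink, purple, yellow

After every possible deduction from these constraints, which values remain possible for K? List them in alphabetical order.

black, brown

The 8 variables together cover exactly {black, blue, brown, orange, pink, purple, red, yellow} — 8 values for 8 variables — and red appears only in J's list, so J = red.
The 7 still-open variables draw from only 7 values {black, blue, brown, orange, pink, purple, yellow}, so each is used; only G can be yellow, hence G = yellow.
The 6 still-open variables together cover exactly {black, blue, brown, orange, pink, purple} — 6 values for 6 variables — and purple appears only in E's list, so E = purple.
The 5 still-open variables together cover exactly {black, blue, brown, orange, pink} — 5 values for 5 variables — and pink appears only in F's list, so F = pink.
H and I share exactly the 2 values {blue, orange}; by pigeonhole those values go to them, so strike blue, orange from K.
No further eliminations apply; K can still be any of black, brown.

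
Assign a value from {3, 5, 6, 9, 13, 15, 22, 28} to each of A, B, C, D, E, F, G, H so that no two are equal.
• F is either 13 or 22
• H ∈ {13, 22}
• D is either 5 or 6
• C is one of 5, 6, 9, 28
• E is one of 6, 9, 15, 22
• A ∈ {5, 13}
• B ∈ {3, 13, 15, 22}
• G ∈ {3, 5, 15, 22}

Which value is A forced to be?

5

Among the 8 variables, 28 fits only C (and all 8 values in {3, 5, 6, 9, 13, 15, 22, 28} must be used), so C = 28.
Among the 7 still-open variables, 9 fits only E (and all 7 values in {3, 5, 6, 9, 13, 15, 22} must be used), so E = 9.
Among the 6 still-open variables, 6 fits only D (and all 6 values in {3, 5, 6, 13, 15, 22} must be used), so D = 6.
F and H share exactly the 2 values {13, 22}; by pigeonhole those values go to them, so strike 13, 22 from A, B, G.
So A = 5.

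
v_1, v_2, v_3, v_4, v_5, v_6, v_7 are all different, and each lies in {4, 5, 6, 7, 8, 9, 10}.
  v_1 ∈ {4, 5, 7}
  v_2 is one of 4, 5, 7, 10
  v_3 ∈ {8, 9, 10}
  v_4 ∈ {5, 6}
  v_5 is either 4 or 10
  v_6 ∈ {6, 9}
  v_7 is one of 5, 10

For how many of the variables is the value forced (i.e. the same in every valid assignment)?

3

The 7 variables draw from only 7 values {4, 5, 6, 7, 8, 9, 10}, so each is used; only v_3 can be 8, hence v_3 = 8.
The 6 still-open variables together cover exactly {4, 5, 6, 7, 9, 10} — 6 values for 6 variables — and 9 appears only in v_6's list, so v_6 = 9.
The 5 still-open variables draw from only 5 values {4, 5, 6, 7, 10}, so each is used; only v_4 can be 6, hence v_4 = 6.
Determined: v_3=8, v_4=6, v_6=9. The other variables each still have more than one consistent value. That makes 3.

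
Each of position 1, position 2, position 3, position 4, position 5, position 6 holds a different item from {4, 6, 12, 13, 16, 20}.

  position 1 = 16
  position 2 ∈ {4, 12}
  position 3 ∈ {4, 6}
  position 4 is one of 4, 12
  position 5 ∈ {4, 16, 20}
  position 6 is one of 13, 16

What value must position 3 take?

6

position 1 has just one choice, so position 1 = 16. Strike 16 from position 5, position 6.
position 6 has just one choice, so position 6 = 13.
The 4 still-open variables draw from only 4 values {4, 6, 12, 20}, so each is used; only position 3 can be 6, hence position 3 = 6.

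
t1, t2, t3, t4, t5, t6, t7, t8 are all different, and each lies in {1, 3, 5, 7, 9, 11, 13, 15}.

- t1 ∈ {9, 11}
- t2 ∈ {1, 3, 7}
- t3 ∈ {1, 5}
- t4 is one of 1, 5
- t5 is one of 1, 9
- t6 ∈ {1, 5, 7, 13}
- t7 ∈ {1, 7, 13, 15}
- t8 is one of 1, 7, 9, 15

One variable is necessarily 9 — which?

The 8 variables together cover exactly {1, 3, 5, 7, 9, 11, 13, 15} — 8 values for 8 variables — and 3 appears only in t2's list, so t2 = 3.
Among the 7 still-open variables, 11 fits only t1 (and all 7 values in {1, 5, 7, 9, 11, 13, 15} must be used), so t1 = 11.
t3 and t4 between them cover only {1, 5} — a naked pair. Remove those values from t5, t6, t7, t8.
So 9 goes to t5.

t5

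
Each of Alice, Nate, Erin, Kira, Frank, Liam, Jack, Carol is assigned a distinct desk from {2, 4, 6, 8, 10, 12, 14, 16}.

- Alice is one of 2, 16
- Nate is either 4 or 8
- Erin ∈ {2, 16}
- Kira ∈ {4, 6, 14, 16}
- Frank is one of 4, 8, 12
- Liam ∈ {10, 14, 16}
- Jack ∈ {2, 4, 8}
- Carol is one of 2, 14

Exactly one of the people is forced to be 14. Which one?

Among the 8 variables, 6 fits only Kira (and all 8 values in {2, 4, 6, 8, 10, 12, 14, 16} must be used), so Kira = 6.
The 7 still-open variables draw from only 7 values {2, 4, 8, 10, 12, 14, 16}, so each is used; only Liam can be 10, hence Liam = 10.
The 6 still-open variables together cover exactly {2, 4, 8, 12, 14, 16} — 6 values for 6 variables — and 12 appears only in Frank's list, so Frank = 12.
The 5 still-open variables together cover exactly {2, 4, 8, 14, 16} — 5 values for 5 variables — and 14 appears only in Carol's list, so Carol = 14.

Carol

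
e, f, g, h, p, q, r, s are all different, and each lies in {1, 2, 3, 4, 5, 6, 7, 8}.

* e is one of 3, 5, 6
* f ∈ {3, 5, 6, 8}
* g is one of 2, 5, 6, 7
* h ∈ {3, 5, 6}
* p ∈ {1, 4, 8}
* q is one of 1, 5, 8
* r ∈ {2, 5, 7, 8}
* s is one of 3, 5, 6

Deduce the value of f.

8

The 8 variables draw from only 8 values {1, 2, 3, 4, 5, 6, 7, 8}, so each is used; only p can be 4, hence p = 4.
Among the 7 still-open variables, 1 fits only q (and all 7 values in {1, 2, 3, 5, 6, 7, 8} must be used), so q = 1.
e, h, s share exactly the 3 values {3, 5, 6}; by pigeonhole those values go to them, so strike 3, 5, 6 from f, g, r.
So f = 8.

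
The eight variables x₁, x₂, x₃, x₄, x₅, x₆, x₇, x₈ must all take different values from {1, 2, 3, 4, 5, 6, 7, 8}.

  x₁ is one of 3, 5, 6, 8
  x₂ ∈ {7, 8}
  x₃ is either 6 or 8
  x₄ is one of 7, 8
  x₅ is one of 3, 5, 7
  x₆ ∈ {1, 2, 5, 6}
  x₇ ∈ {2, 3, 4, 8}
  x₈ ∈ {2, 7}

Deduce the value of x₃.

Among the 8 variables, 1 fits only x₆ (and all 8 values in {1, 2, 3, 4, 5, 6, 7, 8} must be used), so x₆ = 1.
The 7 still-open variables together cover exactly {2, 3, 4, 5, 6, 7, 8} — 7 values for 7 variables — and 4 appears only in x₇'s list, so x₇ = 4.
Among the 6 still-open variables, 2 fits only x₈ (and all 6 values in {2, 3, 5, 6, 7, 8} must be used), so x₈ = 2.
The 2 variables x₂ and x₄ are confined to {7, 8}, which locks those values in; drop them from x₁, x₃, x₅.
So x₃ = 6.

6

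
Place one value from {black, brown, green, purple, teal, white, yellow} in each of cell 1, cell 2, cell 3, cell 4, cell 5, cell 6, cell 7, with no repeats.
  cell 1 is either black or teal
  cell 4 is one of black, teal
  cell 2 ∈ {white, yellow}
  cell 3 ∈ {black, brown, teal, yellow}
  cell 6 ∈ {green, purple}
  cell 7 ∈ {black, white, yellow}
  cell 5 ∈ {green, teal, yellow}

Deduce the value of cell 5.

The 7 variables together cover exactly {black, brown, green, purple, teal, white, yellow} — 7 values for 7 variables — and brown appears only in cell 3's list, so cell 3 = brown.
The 6 still-open variables together cover exactly {black, green, purple, teal, white, yellow} — 6 values for 6 variables — and purple appears only in cell 6's list, so cell 6 = purple.
Among the 5 still-open variables, green fits only cell 5 (and all 5 values in {black, green, teal, white, yellow} must be used), so cell 5 = green.

green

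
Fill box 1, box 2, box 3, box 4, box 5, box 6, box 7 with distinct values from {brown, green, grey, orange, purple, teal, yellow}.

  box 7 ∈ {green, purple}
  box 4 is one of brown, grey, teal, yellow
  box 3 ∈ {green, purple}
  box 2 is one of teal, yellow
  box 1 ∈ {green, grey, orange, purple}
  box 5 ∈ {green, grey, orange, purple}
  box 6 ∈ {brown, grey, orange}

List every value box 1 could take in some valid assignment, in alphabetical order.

The 2 variables box 3 and box 7 are confined to {green, purple}, which locks those values in; drop them from box 1, box 5.
box 1 and box 5 between them cover only {grey, orange} — a naked pair. Remove those values from box 4, box 6.
box 6 has just one choice, so box 6 = brown. So box 4 can't be brown.
No further eliminations apply; box 1 can still be any of grey, orange.

grey, orange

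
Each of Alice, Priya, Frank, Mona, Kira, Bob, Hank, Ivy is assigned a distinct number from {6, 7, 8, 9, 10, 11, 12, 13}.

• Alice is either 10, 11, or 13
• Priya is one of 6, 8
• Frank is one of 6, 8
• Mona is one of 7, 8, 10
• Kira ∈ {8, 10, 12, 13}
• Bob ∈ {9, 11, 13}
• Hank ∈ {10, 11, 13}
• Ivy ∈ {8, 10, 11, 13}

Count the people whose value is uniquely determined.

3

Among the 8 variables, 7 fits only Mona (and all 8 values in {6, 7, 8, 9, 10, 11, 12, 13} must be used), so Mona = 7.
The 7 still-open variables together cover exactly {6, 8, 9, 10, 11, 12, 13} — 7 values for 7 variables — and 9 appears only in Bob's list, so Bob = 9.
The 6 still-open variables together cover exactly {6, 8, 10, 11, 12, 13} — 6 values for 6 variables — and 12 appears only in Kira's list, so Kira = 12.
The 2 variables Priya and Frank are confined to {6, 8}, which locks those values in; drop them from Ivy.
Determined: Mona=7, Kira=12, Bob=9. The other people each still have more than one consistent value. That makes 3.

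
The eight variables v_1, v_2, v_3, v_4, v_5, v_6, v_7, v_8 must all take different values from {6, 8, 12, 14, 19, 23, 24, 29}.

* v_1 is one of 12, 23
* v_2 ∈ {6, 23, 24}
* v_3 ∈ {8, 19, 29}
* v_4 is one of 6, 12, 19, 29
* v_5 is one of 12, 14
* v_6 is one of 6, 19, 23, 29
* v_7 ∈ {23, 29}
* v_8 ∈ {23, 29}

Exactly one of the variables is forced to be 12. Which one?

v_1

The 8 variables draw from only 8 values {6, 8, 12, 14, 19, 23, 24, 29}, so each is used; only v_3 can be 8, hence v_3 = 8.
Among the 7 still-open variables, 14 fits only v_5 (and all 7 values in {6, 12, 14, 19, 23, 24, 29} must be used), so v_5 = 14.
Among the 6 still-open variables, 24 fits only v_2 (and all 6 values in {6, 12, 19, 23, 24, 29} must be used), so v_2 = 24.
v_7 and v_8 between them cover only {23, 29} — a naked pair. Remove those values from v_1, v_4, v_6.
So 12 goes to v_1.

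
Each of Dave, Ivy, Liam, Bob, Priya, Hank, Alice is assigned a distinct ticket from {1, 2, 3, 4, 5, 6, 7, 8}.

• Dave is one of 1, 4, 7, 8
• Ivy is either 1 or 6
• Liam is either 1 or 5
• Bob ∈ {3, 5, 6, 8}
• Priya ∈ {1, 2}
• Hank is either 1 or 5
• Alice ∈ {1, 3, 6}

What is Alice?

Liam and Hank share exactly the 2 values {1, 5}; by pigeonhole those values go to them, so strike 1, 5 from Dave, Ivy, Bob, Priya, Alice.
Ivy must be 6 (only option left). Eliminate 6 elsewhere: Bob, Alice.
So Alice = 3.

3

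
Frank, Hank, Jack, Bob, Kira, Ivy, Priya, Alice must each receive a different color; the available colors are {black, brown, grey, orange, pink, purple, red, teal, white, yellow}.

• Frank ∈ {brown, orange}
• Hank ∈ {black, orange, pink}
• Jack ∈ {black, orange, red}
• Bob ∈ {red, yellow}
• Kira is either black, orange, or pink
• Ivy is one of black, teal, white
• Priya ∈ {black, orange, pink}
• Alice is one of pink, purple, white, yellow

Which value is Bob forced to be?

The 3 variables Hank, Kira, Priya are confined to {black, orange, pink}, which locks those values in; drop them from Frank, Jack, Ivy, Alice.
Frank must be brown (only option left).
Jack has just one choice, so Jack = red. Remove red from Bob.
So Bob = yellow.

yellow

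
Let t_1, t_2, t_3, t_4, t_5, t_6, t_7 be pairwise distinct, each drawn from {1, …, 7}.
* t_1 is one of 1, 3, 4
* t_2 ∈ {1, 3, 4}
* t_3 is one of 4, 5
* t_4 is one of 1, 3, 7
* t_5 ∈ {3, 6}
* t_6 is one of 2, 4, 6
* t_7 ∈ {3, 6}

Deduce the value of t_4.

7

Among the 7 variables, 2 fits only t_6 (and all 7 values in {1, 2, 3, 4, 5, 6, 7} must be used), so t_6 = 2.
Among the 6 still-open variables, 5 fits only t_3 (and all 6 values in {1, 3, 4, 5, 6, 7} must be used), so t_3 = 5.
The 5 still-open variables together cover exactly {1, 3, 4, 6, 7} — 5 values for 5 variables — and 7 appears only in t_4's list, so t_4 = 7.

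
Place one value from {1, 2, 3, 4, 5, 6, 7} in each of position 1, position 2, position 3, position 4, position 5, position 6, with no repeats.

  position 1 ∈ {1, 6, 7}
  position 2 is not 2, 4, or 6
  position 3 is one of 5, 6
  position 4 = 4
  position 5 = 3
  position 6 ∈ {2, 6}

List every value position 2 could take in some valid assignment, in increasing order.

position 4 must be 4 (only option left).
position 5 must be 3 (only option left). Remove 3 from position 2.
No further eliminations apply; position 2 can still be any of 1, 5, 7.

1, 5, 7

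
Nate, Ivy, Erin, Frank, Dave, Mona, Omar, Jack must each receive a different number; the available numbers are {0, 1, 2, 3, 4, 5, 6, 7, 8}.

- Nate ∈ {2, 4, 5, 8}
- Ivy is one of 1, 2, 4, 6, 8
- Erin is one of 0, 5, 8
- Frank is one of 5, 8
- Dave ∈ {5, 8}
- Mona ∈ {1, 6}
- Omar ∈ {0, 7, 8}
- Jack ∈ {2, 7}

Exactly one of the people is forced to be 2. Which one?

Frank and Dave between them cover only {5, 8} — a naked pair. Remove those values from Nate, Ivy, Erin, Omar.
Erin has just one choice, so Erin = 0. Strike 0 from Omar.
Omar must be 7 (only option left). Remove 7 from Jack.
So 2 goes to Jack.

Jack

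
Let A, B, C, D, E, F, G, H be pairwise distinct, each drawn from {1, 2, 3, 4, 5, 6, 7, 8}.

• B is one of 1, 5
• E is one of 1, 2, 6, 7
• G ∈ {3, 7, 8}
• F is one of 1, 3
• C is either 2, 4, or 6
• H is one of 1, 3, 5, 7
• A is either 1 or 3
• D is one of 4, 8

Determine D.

A and F share exactly the 2 values {1, 3}; by pigeonhole those values go to them, so strike 1, 3 from B, E, G, H.
B has just one choice, so B = 5. Strike 5 from H.
H's domain is down to {7}, so H = 7. Strike 7 from E, G.
G's domain is down to {8}, so G = 8. Remove 8 from D.
So D = 4.

4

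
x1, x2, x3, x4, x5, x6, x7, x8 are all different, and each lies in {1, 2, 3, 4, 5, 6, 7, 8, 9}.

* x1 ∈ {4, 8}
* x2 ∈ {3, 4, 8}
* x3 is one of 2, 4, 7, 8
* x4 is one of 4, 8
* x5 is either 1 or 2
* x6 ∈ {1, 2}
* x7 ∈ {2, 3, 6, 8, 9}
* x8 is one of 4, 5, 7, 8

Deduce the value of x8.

5

The 2 variables x1 and x4 are confined to {4, 8}, which locks those values in; drop them from x2, x3, x7, x8.
x2 must be 3 (only option left). Strike 3 from x7.
x5 and x6 share exactly the 2 values {1, 2}; by pigeonhole those values go to them, so strike 1, 2 from x3, x7.
x3 must be 7 (only option left). Remove 7 from x8.
So x8 = 5.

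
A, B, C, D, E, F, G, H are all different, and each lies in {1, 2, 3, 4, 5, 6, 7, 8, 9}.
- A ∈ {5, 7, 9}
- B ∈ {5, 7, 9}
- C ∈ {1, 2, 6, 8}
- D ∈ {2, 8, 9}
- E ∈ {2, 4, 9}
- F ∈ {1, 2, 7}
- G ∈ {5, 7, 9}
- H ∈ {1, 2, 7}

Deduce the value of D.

8

The 8 variables together cover exactly {1, 2, 4, 5, 6, 7, 8, 9} — 8 values for 8 variables — and 4 appears only in E's list, so E = 4.
Among the 7 still-open variables, 6 fits only C (and all 7 values in {1, 2, 5, 6, 7, 8, 9} must be used), so C = 6.
The 6 still-open variables draw from only 6 values {1, 2, 5, 7, 8, 9}, so each is used; only D can be 8, hence D = 8.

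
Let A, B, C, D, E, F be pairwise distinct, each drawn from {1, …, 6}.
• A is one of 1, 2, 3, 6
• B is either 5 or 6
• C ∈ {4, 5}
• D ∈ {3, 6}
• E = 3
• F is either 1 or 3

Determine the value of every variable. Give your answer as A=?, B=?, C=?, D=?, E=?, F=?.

A=2, B=5, C=4, D=6, E=3, F=1

E's domain is down to {3}, so E = 3. Remove 3 from A, D, F.
F must be 1 (only option left). Remove 1 from A.
D must be 6 (only option left). So A, B can't be 6.
That leaves A = 2.
B has just one choice, so B = 5. So C can't be 5.
C's domain is down to {4}, so C = 4.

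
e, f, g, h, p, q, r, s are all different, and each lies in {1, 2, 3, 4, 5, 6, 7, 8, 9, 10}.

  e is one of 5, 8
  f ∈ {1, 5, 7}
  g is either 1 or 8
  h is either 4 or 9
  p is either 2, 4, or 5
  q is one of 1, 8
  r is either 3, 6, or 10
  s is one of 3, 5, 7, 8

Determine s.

g and q between them cover only {1, 8} — a naked pair. Remove those values from e, f, s.
e must be 5 (only option left). Strike 5 from f, p, s.
f's domain is down to {7}, so f = 7. Remove 7 from s.
So s = 3.

3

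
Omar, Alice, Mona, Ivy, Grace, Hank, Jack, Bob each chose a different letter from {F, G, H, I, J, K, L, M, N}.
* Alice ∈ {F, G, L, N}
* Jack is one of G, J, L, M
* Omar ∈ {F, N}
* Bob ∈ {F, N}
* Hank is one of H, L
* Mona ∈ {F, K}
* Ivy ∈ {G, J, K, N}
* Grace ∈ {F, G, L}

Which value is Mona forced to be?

The 8 variables draw from only 8 values {F, G, H, J, K, L, M, N}, so each is used; only Hank can be H, hence Hank = H.
Among the 7 still-open variables, M fits only Jack (and all 7 values in {F, G, J, K, L, M, N} must be used), so Jack = M.
Among the 6 still-open variables, J fits only Ivy (and all 6 values in {F, G, J, K, L, N} must be used), so Ivy = J.
The 5 still-open variables together cover exactly {F, G, K, L, N} — 5 values for 5 variables — and K appears only in Mona's list, so Mona = K.

K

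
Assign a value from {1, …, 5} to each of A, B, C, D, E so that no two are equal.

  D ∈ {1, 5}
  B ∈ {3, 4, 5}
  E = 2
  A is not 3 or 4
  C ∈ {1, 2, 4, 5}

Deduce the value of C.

4

E's domain is down to {2}, so E = 2. So A, C can't be 2.
Among the 4 still-open variables, 3 fits only B (and all 4 values in {1, 3, 4, 5} must be used), so B = 3.
The 3 still-open variables together cover exactly {1, 4, 5} — 3 values for 3 variables — and 4 appears only in C's list, so C = 4.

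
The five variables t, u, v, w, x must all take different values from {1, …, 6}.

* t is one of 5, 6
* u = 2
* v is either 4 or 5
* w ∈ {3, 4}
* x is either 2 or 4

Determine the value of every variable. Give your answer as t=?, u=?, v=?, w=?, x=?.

t=6, u=2, v=5, w=3, x=4

u has just one choice, so u = 2. So x can't be 2.
x must be 4 (only option left). Remove 4 from v, w.
That leaves v = 5. Eliminate 5 elsewhere: t.
w's domain is down to {3}, so w = 3.
t must be 6 (only option left).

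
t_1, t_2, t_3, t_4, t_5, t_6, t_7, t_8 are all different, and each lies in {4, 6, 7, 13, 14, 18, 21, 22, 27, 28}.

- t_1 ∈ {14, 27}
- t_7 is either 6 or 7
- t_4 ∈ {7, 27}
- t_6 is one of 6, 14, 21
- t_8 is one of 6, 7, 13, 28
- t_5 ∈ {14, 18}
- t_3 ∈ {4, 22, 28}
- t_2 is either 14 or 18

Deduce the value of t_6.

The 2 variables t_2 and t_5 are confined to {14, 18}, which locks those values in; drop them from t_1, t_6.
t_1 must be 27 (only option left). So t_4 can't be 27.
t_4 has just one choice, so t_4 = 7. Remove 7 from t_7, t_8.
That leaves t_7 = 6. Eliminate 6 elsewhere: t_6, t_8.
So t_6 = 21.

21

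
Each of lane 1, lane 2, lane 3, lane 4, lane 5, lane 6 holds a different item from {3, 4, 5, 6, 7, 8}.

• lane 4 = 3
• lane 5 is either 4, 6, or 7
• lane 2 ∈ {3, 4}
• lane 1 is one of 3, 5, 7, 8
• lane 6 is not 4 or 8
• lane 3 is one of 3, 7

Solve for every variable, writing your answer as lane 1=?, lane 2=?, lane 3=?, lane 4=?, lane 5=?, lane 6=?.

lane 4's domain is down to {3}, so lane 4 = 3. Remove 3 from lane 1, lane 2, lane 3, lane 6.
lane 2 has just one choice, so lane 2 = 4. Remove 4 from lane 5.
That leaves lane 3 = 7. So lane 1, lane 5, lane 6 can't be 7.
lane 5 has just one choice, so lane 5 = 6. So lane 6 can't be 6.
lane 6 has just one choice, so lane 6 = 5. So lane 1 can't be 5.
lane 1 has just one choice, so lane 1 = 8.

lane 1=8, lane 2=4, lane 3=7, lane 4=3, lane 5=6, lane 6=5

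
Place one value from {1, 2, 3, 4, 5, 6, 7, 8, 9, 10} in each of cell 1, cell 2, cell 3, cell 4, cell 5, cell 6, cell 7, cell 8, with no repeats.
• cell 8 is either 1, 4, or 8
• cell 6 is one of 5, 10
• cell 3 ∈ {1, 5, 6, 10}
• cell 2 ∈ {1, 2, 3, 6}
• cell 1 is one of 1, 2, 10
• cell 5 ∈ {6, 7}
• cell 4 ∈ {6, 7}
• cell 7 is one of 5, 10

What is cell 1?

The 2 variables cell 4 and cell 5 are confined to {6, 7}, which locks those values in; drop them from cell 2, cell 3.
cell 6 and cell 7 share exactly the 2 values {5, 10}; by pigeonhole those values go to them, so strike 5, 10 from cell 1, cell 3.
That leaves cell 3 = 1. So cell 1, cell 2, cell 8 can't be 1.
So cell 1 = 2.

2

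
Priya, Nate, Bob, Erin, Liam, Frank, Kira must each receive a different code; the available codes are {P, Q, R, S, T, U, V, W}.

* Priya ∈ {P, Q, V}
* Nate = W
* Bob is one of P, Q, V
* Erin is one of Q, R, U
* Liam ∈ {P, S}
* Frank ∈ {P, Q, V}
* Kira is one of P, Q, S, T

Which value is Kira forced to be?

T

Nate must be W (only option left).
Priya, Bob, Frank share exactly the 3 values {P, Q, V}; by pigeonhole those values go to them, so strike P, Q, V from Erin, Liam, Kira.
Liam must be S (only option left). Strike S from Kira.
So Kira = T.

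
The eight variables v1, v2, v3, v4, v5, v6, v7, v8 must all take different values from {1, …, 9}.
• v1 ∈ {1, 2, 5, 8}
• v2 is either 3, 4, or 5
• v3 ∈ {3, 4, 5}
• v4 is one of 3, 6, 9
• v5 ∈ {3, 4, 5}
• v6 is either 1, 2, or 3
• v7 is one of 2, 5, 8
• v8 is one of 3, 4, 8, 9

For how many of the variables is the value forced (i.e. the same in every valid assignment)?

Among the 8 variables, 6 fits only v4 (and all 8 values in {1, 2, 3, 4, 5, 6, 8, 9} must be used), so v4 = 6.
The 7 still-open variables draw from only 7 values {1, 2, 3, 4, 5, 8, 9}, so each is used; only v8 can be 9, hence v8 = 9.
v2, v3, v5 share exactly the 3 values {3, 4, 5}; by pigeonhole those values go to them, so strike 3, 4, 5 from v1, v6, v7.
Determined: v4=6, v8=9. The other variables each still have more than one consistent value. That makes 2.

2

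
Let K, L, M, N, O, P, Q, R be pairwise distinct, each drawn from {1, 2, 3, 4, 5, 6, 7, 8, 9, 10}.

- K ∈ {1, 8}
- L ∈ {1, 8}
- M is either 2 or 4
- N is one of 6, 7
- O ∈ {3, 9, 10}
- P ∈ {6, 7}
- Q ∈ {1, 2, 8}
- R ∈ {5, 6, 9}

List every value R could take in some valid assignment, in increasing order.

K and L between them cover only {1, 8} — a naked pair. Remove those values from Q.
Q must be 2 (only option left). Strike 2 from M.
That leaves M = 4.
The 2 variables N and P are confined to {6, 7}, which locks those values in; drop them from R.
No further eliminations apply; R can still be any of 5, 9.

5, 9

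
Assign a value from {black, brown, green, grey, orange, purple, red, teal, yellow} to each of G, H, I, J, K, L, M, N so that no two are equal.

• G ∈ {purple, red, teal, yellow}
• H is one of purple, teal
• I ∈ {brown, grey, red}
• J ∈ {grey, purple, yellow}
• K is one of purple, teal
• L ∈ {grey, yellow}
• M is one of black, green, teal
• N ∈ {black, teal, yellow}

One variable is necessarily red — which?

G

The 8 variables together cover exactly {black, brown, green, grey, purple, red, teal, yellow} — 8 values for 8 variables — and brown appears only in I's list, so I = brown.
The 7 still-open variables draw from only 7 values {black, green, grey, purple, red, teal, yellow}, so each is used; only M can be green, hence M = green.
The 6 still-open variables draw from only 6 values {black, grey, purple, red, teal, yellow}, so each is used; only N can be black, hence N = black.
The 5 still-open variables draw from only 5 values {grey, purple, red, teal, yellow}, so each is used; only G can be red, hence G = red.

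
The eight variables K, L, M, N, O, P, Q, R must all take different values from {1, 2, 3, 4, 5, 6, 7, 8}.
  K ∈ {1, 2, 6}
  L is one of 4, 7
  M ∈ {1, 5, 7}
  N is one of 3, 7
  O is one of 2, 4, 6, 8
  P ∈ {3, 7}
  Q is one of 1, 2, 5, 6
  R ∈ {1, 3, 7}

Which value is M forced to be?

5

Among the 8 variables, 8 fits only O (and all 8 values in {1, 2, 3, 4, 5, 6, 7, 8} must be used), so O = 8.
Among the 7 still-open variables, 4 fits only L (and all 7 values in {1, 2, 3, 4, 5, 6, 7} must be used), so L = 4.
N and P share exactly the 2 values {3, 7}; by pigeonhole those values go to them, so strike 3, 7 from M, R.
R must be 1 (only option left). Eliminate 1 elsewhere: K, M, Q.
So M = 5.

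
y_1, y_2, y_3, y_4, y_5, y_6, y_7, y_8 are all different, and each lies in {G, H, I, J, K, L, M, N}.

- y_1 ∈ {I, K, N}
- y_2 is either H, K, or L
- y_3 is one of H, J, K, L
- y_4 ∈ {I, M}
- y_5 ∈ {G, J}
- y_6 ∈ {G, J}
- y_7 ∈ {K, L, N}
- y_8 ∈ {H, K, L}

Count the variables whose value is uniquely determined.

3

Among the 8 variables, M fits only y_4 (and all 8 values in {G, H, I, J, K, L, M, N} must be used), so y_4 = M.
The 7 still-open variables draw from only 7 values {G, H, I, J, K, L, N}, so each is used; only y_1 can be I, hence y_1 = I.
The 6 still-open variables together cover exactly {G, H, J, K, L, N} — 6 values for 6 variables — and N appears only in y_7's list, so y_7 = N.
y_5 and y_6 between them cover only {G, J} — a naked pair. Remove those values from y_3.
Determined: y_1=I, y_4=M, y_7=N. The other variables each still have more than one consistent value. That makes 3.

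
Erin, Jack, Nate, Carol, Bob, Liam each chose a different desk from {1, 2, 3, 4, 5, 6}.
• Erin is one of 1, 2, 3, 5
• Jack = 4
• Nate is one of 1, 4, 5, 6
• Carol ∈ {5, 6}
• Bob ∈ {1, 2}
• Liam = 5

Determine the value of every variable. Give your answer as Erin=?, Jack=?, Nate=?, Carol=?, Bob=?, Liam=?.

Erin=3, Jack=4, Nate=1, Carol=6, Bob=2, Liam=5

Jack must be 4 (only option left). So Nate can't be 4.
That leaves Liam = 5. Strike 5 from Erin, Nate, Carol.
Carol must be 6 (only option left). So Nate can't be 6.
Nate must be 1 (only option left). So Erin, Bob can't be 1.
Bob must be 2 (only option left). So Erin can't be 2.
Erin has just one choice, so Erin = 3.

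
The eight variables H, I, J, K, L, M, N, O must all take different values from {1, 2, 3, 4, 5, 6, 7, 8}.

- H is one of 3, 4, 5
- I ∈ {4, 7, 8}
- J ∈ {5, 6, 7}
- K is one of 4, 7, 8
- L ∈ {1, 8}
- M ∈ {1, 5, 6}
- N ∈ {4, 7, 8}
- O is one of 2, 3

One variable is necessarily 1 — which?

The 8 variables draw from only 8 values {1, 2, 3, 4, 5, 6, 7, 8}, so each is used; only O can be 2, hence O = 2.
The 7 still-open variables together cover exactly {1, 3, 4, 5, 6, 7, 8} — 7 values for 7 variables — and 3 appears only in H's list, so H = 3.
I, K, N share exactly the 3 values {4, 7, 8}; by pigeonhole those values go to them, so strike 4, 7, 8 from J, L.
So 1 goes to L.

L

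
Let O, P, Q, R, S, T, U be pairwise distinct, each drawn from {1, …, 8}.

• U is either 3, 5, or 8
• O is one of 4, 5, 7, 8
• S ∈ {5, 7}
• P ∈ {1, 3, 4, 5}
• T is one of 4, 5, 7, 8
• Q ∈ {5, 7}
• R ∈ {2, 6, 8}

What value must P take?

1

Q and S share exactly the 2 values {5, 7}; by pigeonhole those values go to them, so strike 5, 7 from O, P, T, U.
The 2 variables O and T are confined to {4, 8}, which locks those values in; drop them from P, R, U.
U must be 3 (only option left). So P can't be 3.
So P = 1.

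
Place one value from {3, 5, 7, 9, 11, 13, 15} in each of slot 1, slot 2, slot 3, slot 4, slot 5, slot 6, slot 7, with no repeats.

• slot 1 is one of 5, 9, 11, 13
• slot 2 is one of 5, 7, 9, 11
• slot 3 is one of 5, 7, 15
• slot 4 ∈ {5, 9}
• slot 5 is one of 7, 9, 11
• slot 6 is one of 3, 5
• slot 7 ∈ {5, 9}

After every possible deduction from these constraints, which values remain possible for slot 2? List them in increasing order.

The 7 variables together cover exactly {3, 5, 7, 9, 11, 13, 15} — 7 values for 7 variables — and 3 appears only in slot 6's list, so slot 6 = 3.
The 6 still-open variables together cover exactly {5, 7, 9, 11, 13, 15} — 6 values for 6 variables — and 13 appears only in slot 1's list, so slot 1 = 13.
The 5 still-open variables draw from only 5 values {5, 7, 9, 11, 15}, so each is used; only slot 3 can be 15, hence slot 3 = 15.
slot 4 and slot 7 between them cover only {5, 9} — a naked pair. Remove those values from slot 2, slot 5.
No further eliminations apply; slot 2 can still be any of 7, 11.

7, 11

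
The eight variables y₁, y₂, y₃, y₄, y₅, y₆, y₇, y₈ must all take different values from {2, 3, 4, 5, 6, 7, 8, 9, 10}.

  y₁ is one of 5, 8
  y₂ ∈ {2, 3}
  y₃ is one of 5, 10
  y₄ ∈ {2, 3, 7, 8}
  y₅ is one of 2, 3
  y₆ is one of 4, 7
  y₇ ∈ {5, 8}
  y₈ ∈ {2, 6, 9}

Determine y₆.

y₁ and y₇ between them cover only {5, 8} — a naked pair. Remove those values from y₃, y₄.
y₃'s domain is down to {10}, so y₃ = 10.
y₂ and y₅ between them cover only {2, 3} — a naked pair. Remove those values from y₄, y₈.
That leaves y₄ = 7. Eliminate 7 elsewhere: y₆.
So y₆ = 4.

4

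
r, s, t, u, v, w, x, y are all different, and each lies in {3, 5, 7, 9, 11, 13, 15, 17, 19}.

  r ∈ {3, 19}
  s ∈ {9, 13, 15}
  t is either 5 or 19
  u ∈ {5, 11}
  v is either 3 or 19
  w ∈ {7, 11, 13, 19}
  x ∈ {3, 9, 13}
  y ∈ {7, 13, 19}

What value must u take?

Among the 8 variables, 15 fits only s (and all 8 values in {3, 5, 7, 9, 11, 13, 15, 19} must be used), so s = 15.
The 7 still-open variables together cover exactly {3, 5, 7, 9, 11, 13, 19} — 7 values for 7 variables — and 9 appears only in x's list, so x = 9.
r and v share exactly the 2 values {3, 19}; by pigeonhole those values go to them, so strike 3, 19 from t, w, y.
That leaves t = 5. Remove 5 from u.
So u = 11.

11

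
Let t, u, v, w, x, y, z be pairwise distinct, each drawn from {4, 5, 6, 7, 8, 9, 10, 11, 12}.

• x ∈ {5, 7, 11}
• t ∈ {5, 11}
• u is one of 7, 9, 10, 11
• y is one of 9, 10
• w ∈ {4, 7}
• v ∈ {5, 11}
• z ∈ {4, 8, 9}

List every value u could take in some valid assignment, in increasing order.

The 7 variables draw from only 7 values {4, 5, 7, 8, 9, 10, 11}, so each is used; only z can be 8, hence z = 8.
The 6 still-open variables together cover exactly {4, 5, 7, 9, 10, 11} — 6 values for 6 variables — and 4 appears only in w's list, so w = 4.
t and v between them cover only {5, 11} — a naked pair. Remove those values from u, x.
That leaves x = 7. Eliminate 7 elsewhere: u.
No further eliminations apply; u can still be any of 9, 10.

9, 10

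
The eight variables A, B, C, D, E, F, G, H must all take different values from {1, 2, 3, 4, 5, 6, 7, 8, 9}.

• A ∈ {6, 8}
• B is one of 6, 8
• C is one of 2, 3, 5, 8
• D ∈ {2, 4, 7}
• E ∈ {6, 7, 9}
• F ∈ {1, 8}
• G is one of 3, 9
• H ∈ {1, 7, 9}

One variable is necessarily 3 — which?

G

The 2 variables A and B are confined to {6, 8}, which locks those values in; drop them from C, E, F.
F must be 1 (only option left). Eliminate 1 elsewhere: H.
E and H share exactly the 2 values {7, 9}; by pigeonhole those values go to them, so strike 7, 9 from D, G.
So 3 goes to G.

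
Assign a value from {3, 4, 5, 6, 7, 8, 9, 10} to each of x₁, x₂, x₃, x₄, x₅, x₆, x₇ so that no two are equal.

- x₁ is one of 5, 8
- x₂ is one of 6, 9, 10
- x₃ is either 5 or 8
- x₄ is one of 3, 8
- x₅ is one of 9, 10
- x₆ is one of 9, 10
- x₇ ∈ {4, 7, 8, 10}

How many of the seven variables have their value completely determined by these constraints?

2

x₁ and x₃ between them cover only {5, 8} — a naked pair. Remove those values from x₄, x₇.
x₄'s domain is down to {3}, so x₄ = 3.
x₅ and x₆ share exactly the 2 values {9, 10}; by pigeonhole those values go to them, so strike 9, 10 from x₂, x₇.
x₂ has just one choice, so x₂ = 6.
Determined: x₂=6, x₄=3. The other variables each still have more than one consistent value. That makes 2.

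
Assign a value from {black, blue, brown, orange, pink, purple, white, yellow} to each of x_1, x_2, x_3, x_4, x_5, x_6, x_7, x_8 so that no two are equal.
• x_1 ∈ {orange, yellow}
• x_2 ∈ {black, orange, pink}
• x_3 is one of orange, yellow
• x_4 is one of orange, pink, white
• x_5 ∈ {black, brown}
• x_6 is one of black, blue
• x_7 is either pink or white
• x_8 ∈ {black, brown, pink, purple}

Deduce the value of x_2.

black

The 8 variables draw from only 8 values {black, blue, brown, orange, pink, purple, white, yellow}, so each is used; only x_6 can be blue, hence x_6 = blue.
The 7 still-open variables together cover exactly {black, brown, orange, pink, purple, white, yellow} — 7 values for 7 variables — and purple appears only in x_8's list, so x_8 = purple.
Among the 6 still-open variables, brown fits only x_5 (and all 6 values in {black, brown, orange, pink, white, yellow} must be used), so x_5 = brown.
Among the 5 still-open variables, black fits only x_2 (and all 5 values in {black, orange, pink, white, yellow} must be used), so x_2 = black.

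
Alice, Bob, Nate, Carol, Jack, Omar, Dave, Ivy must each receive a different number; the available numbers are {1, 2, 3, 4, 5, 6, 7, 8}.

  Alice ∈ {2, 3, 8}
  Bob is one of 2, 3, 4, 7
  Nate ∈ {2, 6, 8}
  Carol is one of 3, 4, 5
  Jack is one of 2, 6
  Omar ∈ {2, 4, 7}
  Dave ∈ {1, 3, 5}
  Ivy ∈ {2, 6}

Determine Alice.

The 8 variables together cover exactly {1, 2, 3, 4, 5, 6, 7, 8} — 8 values for 8 variables — and 1 appears only in Dave's list, so Dave = 1.
Among the 7 still-open variables, 5 fits only Carol (and all 7 values in {2, 3, 4, 5, 6, 7, 8} must be used), so Carol = 5.
The 2 variables Jack and Ivy are confined to {2, 6}, which locks those values in; drop them from Alice, Bob, Nate, Omar.
Nate's domain is down to {8}, so Nate = 8. Eliminate 8 elsewhere: Alice.
So Alice = 3.

3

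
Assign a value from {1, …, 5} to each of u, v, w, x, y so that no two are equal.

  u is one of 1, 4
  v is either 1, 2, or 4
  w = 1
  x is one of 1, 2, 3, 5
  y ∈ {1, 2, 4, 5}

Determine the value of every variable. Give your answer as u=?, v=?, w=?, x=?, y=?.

w has just one choice, so w = 1. Remove 1 from u, v, x, y.
That leaves u = 4. Remove 4 from v, y.
v must be 2 (only option left). So x, y can't be 2.
y has just one choice, so y = 5. Strike 5 from x.
x has just one choice, so x = 3.

u=4, v=2, w=1, x=3, y=5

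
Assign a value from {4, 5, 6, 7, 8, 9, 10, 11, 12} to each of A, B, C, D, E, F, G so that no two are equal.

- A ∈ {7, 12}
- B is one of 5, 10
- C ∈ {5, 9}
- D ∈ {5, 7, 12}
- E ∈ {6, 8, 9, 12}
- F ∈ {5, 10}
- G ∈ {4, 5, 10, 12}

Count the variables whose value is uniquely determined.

2

The 2 variables B and F are confined to {5, 10}, which locks those values in; drop them from C, D, G.
C has just one choice, so C = 9. Strike 9 from E.
A and D between them cover only {7, 12} — a naked pair. Remove those values from E, G.
That leaves G = 4.
Determined: C=9, G=4. The other variables each still have more than one consistent value. That makes 2.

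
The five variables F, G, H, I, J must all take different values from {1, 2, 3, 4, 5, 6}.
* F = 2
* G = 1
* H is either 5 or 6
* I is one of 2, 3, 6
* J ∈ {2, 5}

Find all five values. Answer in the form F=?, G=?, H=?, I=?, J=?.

F's domain is down to {2}, so F = 2. Remove 2 from I, J.
That leaves G = 1.
J has just one choice, so J = 5. Remove 5 from H.
That leaves H = 6. Eliminate 6 elsewhere: I.
I has just one choice, so I = 3.

F=2, G=1, H=6, I=3, J=5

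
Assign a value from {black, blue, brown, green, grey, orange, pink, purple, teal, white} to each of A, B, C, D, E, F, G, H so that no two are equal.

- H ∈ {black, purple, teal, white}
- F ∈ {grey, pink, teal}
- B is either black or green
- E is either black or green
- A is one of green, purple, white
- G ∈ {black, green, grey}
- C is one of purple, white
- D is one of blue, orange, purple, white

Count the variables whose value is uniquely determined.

3

B and E between them cover only {black, green} — a naked pair. Remove those values from A, G, H.
That leaves G = grey. Strike grey from F.
A and C between them cover only {purple, white} — a naked pair. Remove those values from D, H.
H has just one choice, so H = teal. Strike teal from F.
That leaves F = pink.
Determined: F=pink, G=grey, H=teal. The other variables each still have more than one consistent value. That makes 3.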